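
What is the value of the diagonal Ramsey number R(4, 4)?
R(4, 4) = 18

Lower bound: an explicit 2-colouring of K_{17} (typically a Paley-type or other structured construction) avoids a red K_4 and a blue K_4, showing R(4, 4) > 17.
Upper bound: the Erdős–Szekeres recurrence R(r, t') ≤ R(r−1, t') + R(r, t'−1) yields R(4, 4) ≤ 18.
Hence R(4, 4) = 18.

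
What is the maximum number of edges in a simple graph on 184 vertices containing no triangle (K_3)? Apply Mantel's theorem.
ex(184, K_3) = ⌊184^2/4⌋ = 8464

Mantel (1907): a triangle-free graph on n vertices has at most ⌊n^2/4⌋ edges, with equality for the complete bipartite graph K_{⌊n/2⌋, ⌈n/2⌉}. For n = 184: ⌊184^2/4⌋ = ⌊33856/4⌋ = 8464. The extremal graph is K_{92, 92}, which has 92·92 = 8464 edges.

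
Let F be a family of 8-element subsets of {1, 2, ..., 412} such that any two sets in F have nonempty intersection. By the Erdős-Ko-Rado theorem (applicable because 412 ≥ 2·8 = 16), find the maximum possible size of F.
max |F| = C(411, 7) = 373382603210430

Erdős-Ko-Rado (1961): when n ≥ 2k, max |F| = C(n−1, k−1). The bound is attained by the star {A : i ∈ A} for any fixed i ∈ [n]. Here C(412−1, 8−1) = C(411, 7) = 373382603210430.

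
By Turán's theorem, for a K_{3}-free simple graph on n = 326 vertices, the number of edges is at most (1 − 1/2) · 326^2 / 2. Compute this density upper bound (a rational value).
Turán density bound = (1/2) · 326^2/2 = 26569

Turán's theorem: ex(n, K_{r+1}) is achieved by the complete r-partite Turán graph T(n, r) with parts as balanced as possible, and is at most (1 − 1/r) · n^2/2. For r = 2, n = 326: the density bound is (1/2) · 106276/2 = 26569. Since 2 ∣ 326, the Turán graph T(326, 2) has parts of equal size 163, and its edge count e(T(326, 2)) = 26569 attains the density bound exactly.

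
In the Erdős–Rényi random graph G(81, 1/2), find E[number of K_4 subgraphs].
E[# K_4] = C(81, 4) · (1/2)^C(4, 2) = 1663740 / 2^6 = 415935/16 = 25995.9375

For each 4-subset S of vertices (there are C(81, 4) = 1663740 such S), let X_S = 1 if S induces a K_4 (all C(4, 2) = 6 edges present). Then P(X_S = 1) = (1/2)^6 = 1/64. By linearity of expectation, E[# K_4] = C(81, 4) · (1/2)^6 = 1663740 / 64 = 415935/16 = 25995.9375.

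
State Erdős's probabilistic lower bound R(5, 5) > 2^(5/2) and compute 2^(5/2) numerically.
2^(5/2) = 5.6569; so R(5, 5) > 5.6569

Colour each edge of K_n uniformly at random with red/blue. The expected number of monochromatic K_5 is C(n, 5) · 2 · 2^(−C(5,2)). If C(n, 5) · 2^(1 − C(5,2)) < 1, then with positive probability no monochromatic K_5 exists, so R(5, 5) > n. The standard estimate C(n, 5) ≤ n^5/5! shows this inequality holds whenever n ≤ 2^(5/2) (since 5! · 2^(C(5,2) − 1) > 2^(5^2/2) ≥ n^5). Hence R(5, 5) > 2^(5/2) = 5.6569.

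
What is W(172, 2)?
W(172, 2) = 172 + 1 = 173

A 2-term AP is any pair of integers, so a monochromatic 2-AP exists iff some colour is used at least twice. With 172 colours, the colouring i ↦ i on {1, ..., 172} uses each colour once, avoiding any monochromatic pair, so W(172, 2) > 172. For {1, ..., 173}, pigeonhole forces two integers of the same colour, which form a monochromatic 2-AP. Hence W(172, 2) = 173.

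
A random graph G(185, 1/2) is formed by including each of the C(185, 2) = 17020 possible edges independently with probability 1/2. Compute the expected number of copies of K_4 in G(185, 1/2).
E[# K_4] = C(185, 4) · (1/2)^C(4, 2) = 47239010 / 2^6 = 23619505/32 = 738109.53125

For each 4-subset S of vertices (there are C(185, 4) = 47239010 such S), let X_S = 1 if S induces a K_4 (all C(4, 2) = 6 edges present). Then P(X_S = 1) = (1/2)^6 = 1/64. By linearity of expectation, E[# K_4] = C(185, 4) · (1/2)^6 = 47239010 / 64 = 23619505/32 = 738109.53125.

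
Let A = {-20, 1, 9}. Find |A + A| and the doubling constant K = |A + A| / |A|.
K = |A + A| / |A| = 6/3 = 2

Enumerate A + A = {a + b : a, b ∈ A}. With |A| = 3, there are |A|^2 = 9 ordered sum pairs; collecting distinct values, A + A = {-40, -19, -11, 2, 10, 18}, so |A + A| = 6. Thus K = 6/3 = 2. For comparison, the minimum possible |A + A| over all 3-element sets is 2·3 − 1 = 5 (so min K = 5/3), attained only by arithmetic progressions.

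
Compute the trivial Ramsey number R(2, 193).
R(2, 193) = 193

R(2, k) = k for all k ≥ 2: in a 2-colouring of K_k, either some edge is red (a red K_2) or all edges are blue (a blue K_k). And K_{192} coloured all-blue has no blue K_193, so R(2, 193) > 192. Hence R(2, 193) = 193.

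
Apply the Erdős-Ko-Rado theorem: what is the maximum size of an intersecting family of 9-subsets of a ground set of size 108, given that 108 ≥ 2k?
max |F| = C(107, 8) = 325949656825

Erdős-Ko-Rado (1961): when n ≥ 2k, max |F| = C(n−1, k−1). The bound is attained by the star {A : i ∈ A} for any fixed i ∈ [n]. Here C(108−1, 9−1) = C(107, 8) = 325949656825.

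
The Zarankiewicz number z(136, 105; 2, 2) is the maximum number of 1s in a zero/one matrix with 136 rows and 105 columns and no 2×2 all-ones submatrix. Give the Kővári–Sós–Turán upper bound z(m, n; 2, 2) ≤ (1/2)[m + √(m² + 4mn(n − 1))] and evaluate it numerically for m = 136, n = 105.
z(136, 105; 2, 2) ≤ (1/2)[136 + √(136² + 4·136·105·104)] = (1/2)[136 + √5958976] = 1288.5507

Kővári–Sós–Turán: let r_1, ..., r_136 be the row sums and z = Σ r_i the total number of 1s. Each pair of columns can share at most one row with both entries 1 (else a 2×2 all-ones block appears), so Σ_i C(r_i, 2) ≤ C(105, 2) = 5460. By convexity Σ_i C(r_i, 2) ≥ 136·C(z/136, 2) = z(z − 136)/(2·136), giving z² − 136z − 136·105·104 ≤ 0 and hence z ≤ (1/2)[136 + √(18496 + 4·1485120)] = (1/2)[136 + √5958976] ≈ (1/2)(136 + 2441.1014) = 1288.5507.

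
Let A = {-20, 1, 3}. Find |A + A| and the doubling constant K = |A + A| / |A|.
K = |A + A| / |A| = 6/3 = 2

Enumerate A + A = {a + b : a, b ∈ A}. With |A| = 3, there are |A|^2 = 9 ordered sum pairs; collecting distinct values, A + A = {-40, -19, -17, 2, 4, 6}, so |A + A| = 6. Thus K = 6/3 = 2. For comparison, the minimum possible |A + A| over all 3-element sets is 2·3 − 1 = 5 (so min K = 5/3), attained only by arithmetic progressions.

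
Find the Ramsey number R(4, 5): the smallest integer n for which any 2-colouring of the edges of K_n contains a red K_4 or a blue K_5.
R(4, 5) = 25

Lower bound: an explicit 2-colouring of K_{24} (typically a Paley-type or other structured construction) avoids a red K_4 and a blue K_5, showing R(4, 5) > 24.
Upper bound: the simple Erdős–Szekeres recurrence only gives R(4, 5) ≤ 32; the tight bound R(4, 5) ≤ 25 requires a sharper case analysis (or computer search) of 2-colourings of K_{25}.
Hence R(4, 5) = 25.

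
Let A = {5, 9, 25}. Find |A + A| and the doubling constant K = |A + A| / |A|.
K = |A + A| / |A| = 6/3 = 2

Enumerate A + A = {a + b : a, b ∈ A}. With |A| = 3, there are |A|^2 = 9 ordered sum pairs; collecting distinct values, A + A = {10, 14, 18, 30, 34, 50}, so |A + A| = 6. Thus K = 6/3 = 2. For comparison, the minimum possible |A + A| over all 3-element sets is 2·3 − 1 = 5 (so min K = 5/3), attained only by arithmetic progressions.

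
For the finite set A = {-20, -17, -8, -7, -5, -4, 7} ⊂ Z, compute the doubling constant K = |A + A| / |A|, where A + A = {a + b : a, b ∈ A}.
K = |A + A| / |A| = 23/7

Enumerate A + A = {a + b : a, b ∈ A}. With |A| = 7, there are |A|^2 = 49 ordered sum pairs; collecting distinct values, A + A = {-40, -37, -34, -28, -27, -25, -24, -22, -21, -16, -15, -14, -13, -12, -11, -10, -9, -8, -1, 0, 2, 3, 14}, so |A + A| = 23. Thus K = 23/7. For comparison, the minimum possible |A + A| over all 7-element sets is 2·7 − 1 = 13 (so min K = 13/7), attained only by arithmetic progressions.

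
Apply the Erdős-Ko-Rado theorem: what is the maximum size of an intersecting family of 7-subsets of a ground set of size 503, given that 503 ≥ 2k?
max |F| = C(502, 6) = 21570749133325

Erdős-Ko-Rado (1961): when n ≥ 2k, max |F| = C(n−1, k−1). The bound is attained by the star {A : i ∈ A} for any fixed i ∈ [n]. Here C(503−1, 7−1) = C(502, 6) = 21570749133325.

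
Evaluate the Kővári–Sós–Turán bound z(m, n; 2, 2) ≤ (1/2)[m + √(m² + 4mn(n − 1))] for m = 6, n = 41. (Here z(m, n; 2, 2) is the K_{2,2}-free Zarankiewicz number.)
z(6, 41; 2, 2) ≤ (1/2)[6 + √(6² + 4·6·41·40)] = (1/2)[6 + √39396] = 102.2421

Kővári–Sós–Turán: let r_1, ..., r_6 be the row sums and z = Σ r_i the total number of 1s. Each pair of columns can share at most one row with both entries 1 (else a 2×2 all-ones block appears), so Σ_i C(r_i, 2) ≤ C(41, 2) = 820. By convexity Σ_i C(r_i, 2) ≥ 6·C(z/6, 2) = z(z − 6)/(2·6), giving z² − 6z − 6·41·40 ≤ 0 and hence z ≤ (1/2)[6 + √(36 + 4·9840)] = (1/2)[6 + √39396] ≈ (1/2)(6 + 198.4843) = 102.2421.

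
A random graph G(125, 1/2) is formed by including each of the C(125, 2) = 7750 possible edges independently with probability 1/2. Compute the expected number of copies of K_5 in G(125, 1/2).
E[# K_5] = C(125, 5) · (1/2)^C(5, 2) = 234531275 / 2^10 ≈ 229034.448242

For each 5-subset S of vertices (there are C(125, 5) = 234531275 such S), let X_S = 1 if S induces a K_5 (all C(5, 2) = 10 edges present). Then P(X_S = 1) = (1/2)^10 = 1/1024. By linearity of expectation, E[# K_5] = C(125, 5) · (1/2)^10 = 234531275 / 1024 ≈ 229034.448242.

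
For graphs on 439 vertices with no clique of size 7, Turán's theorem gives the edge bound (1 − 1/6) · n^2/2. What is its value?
Turán density bound = (5/6) · 439^2/2 = 963605/12 ≈ 80300.4167

Turán's theorem: ex(n, K_{r+1}) is achieved by the complete r-partite Turán graph T(n, r) with parts as balanced as possible, and is at most (1 − 1/r) · n^2/2. For r = 6, n = 439: the density bound is (5/6) · 192721/2 = 963605/12 ≈ 80300.4167. The integer-valued extremum is e(T(439, 6)) = 80300, which is strictly less than the density bound 963605/12 since 6 ∤ 439 (the parts of T(439, 6) cannot all be equal).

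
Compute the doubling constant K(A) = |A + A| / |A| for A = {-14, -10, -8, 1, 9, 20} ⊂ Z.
K = |A + A| / |A| = 20/6 = 10/3

Enumerate A + A = {a + b : a, b ∈ A}. With |A| = 6, there are |A|^2 = 36 ordered sum pairs; collecting distinct values, A + A = {-28, -24, -22, -20, -18, -16, -13, -9, -7, -5, -1, 1, 2, 6, 10, 12, 18, 21, 29, 40}, so |A + A| = 20. Thus K = 20/6 = 10/3. For comparison, the minimum possible |A + A| over all 6-element sets is 2·6 − 1 = 11 (so min K = 11/6), attained only by arithmetic progressions.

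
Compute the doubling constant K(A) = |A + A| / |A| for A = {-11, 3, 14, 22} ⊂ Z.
K = |A + A| / |A| = 10/4 = 5/2

Enumerate A + A = {a + b : a, b ∈ A}. With |A| = 4, there are |A|^2 = 16 ordered sum pairs; collecting distinct values, A + A = {-22, -8, 3, 6, 11, 17, 25, 28, 36, 44}, so |A + A| = 10. Thus K = 10/4 = 5/2. For comparison, the minimum possible |A + A| over all 4-element sets is 2·4 − 1 = 7 (so min K = 7/4), attained only by arithmetic progressions.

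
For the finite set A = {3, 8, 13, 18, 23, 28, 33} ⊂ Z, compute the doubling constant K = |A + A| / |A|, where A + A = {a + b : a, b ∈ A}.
K = |A + A| / |A| = 13/7

Enumerate A + A = {a + b : a, b ∈ A}. With |A| = 7, there are |A|^2 = 49 ordered sum pairs; collecting distinct values, A + A = {6, 11, 16, 21, 26, 31, 36, 41, 46, 51, 56, 61, 66}, so |A + A| = 13. Thus K = 13/7. Here |A + A| = 2|A| − 1 = 13, the minimum possible — so K = 13/7 is minimal, which holds iff A is an arithmetic progression.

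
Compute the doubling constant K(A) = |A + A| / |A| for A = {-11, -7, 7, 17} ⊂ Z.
K = |A + A| / |A| = 10/4 = 5/2

Enumerate A + A = {a + b : a, b ∈ A}. With |A| = 4, there are |A|^2 = 16 ordered sum pairs; collecting distinct values, A + A = {-22, -18, -14, -4, 0, 6, 10, 14, 24, 34}, so |A + A| = 10. Thus K = 10/4 = 5/2. For comparison, the minimum possible |A + A| over all 4-element sets is 2·4 − 1 = 7 (so min K = 7/4), attained only by arithmetic progressions.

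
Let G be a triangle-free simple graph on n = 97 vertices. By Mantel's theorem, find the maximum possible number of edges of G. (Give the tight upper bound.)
ex(97, K_3) = ⌊97^2/4⌋ = 2352

Mantel (1907): a triangle-free graph on n vertices has at most ⌊n^2/4⌋ edges, with equality for the complete bipartite graph K_{⌊n/2⌋, ⌈n/2⌉}. For n = 97: ⌊97^2/4⌋ = ⌊9409/4⌋ = 2352. The extremal graph is K_{48, 49}, which has 48·49 = 2352 edges.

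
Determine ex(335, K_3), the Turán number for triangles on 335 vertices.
ex(335, K_3) = ⌊335^2/4⌋ = 28056

Mantel (1907): a triangle-free graph on n vertices has at most ⌊n^2/4⌋ edges, with equality for the complete bipartite graph K_{⌊n/2⌋, ⌈n/2⌉}. For n = 335: ⌊335^2/4⌋ = ⌊112225/4⌋ = 28056. The extremal graph is K_{167, 168}, which has 167·168 = 28056 edges.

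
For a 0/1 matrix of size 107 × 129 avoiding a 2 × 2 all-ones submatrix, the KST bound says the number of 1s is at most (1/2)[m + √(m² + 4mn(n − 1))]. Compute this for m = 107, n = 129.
z(107, 129; 2, 2) ≤ (1/2)[107 + √(107² + 4·107·129·128)] = (1/2)[107 + √7078585] = 1383.7805

Kővári–Sós–Turán: let r_1, ..., r_107 be the row sums and z = Σ r_i the total number of 1s. Each pair of columns can share at most one row with both entries 1 (else a 2×2 all-ones block appears), so Σ_i C(r_i, 2) ≤ C(129, 2) = 8256. By convexity Σ_i C(r_i, 2) ≥ 107·C(z/107, 2) = z(z − 107)/(2·107), giving z² − 107z − 107·129·128 ≤ 0 and hence z ≤ (1/2)[107 + √(11449 + 4·1766784)] = (1/2)[107 + √7078585] ≈ (1/2)(107 + 2660.561) = 1383.7805.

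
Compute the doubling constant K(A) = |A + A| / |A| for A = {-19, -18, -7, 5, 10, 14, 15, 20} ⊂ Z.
K = |A + A| / |A| = 31/8

Enumerate A + A = {a + b : a, b ∈ A}. With |A| = 8, there are |A|^2 = 64 ordered sum pairs; collecting distinct values, A + A = {-38, -37, -36, -26, -25, -14, -13, -9, -8, -5, -4, -3, -2, 1, 2, 3, 7, 8, 10, 13, 15, 19, 20, 24, 25, 28, 29, 30, 34, 35, 40}, so |A + A| = 31. Thus K = 31/8. For comparison, the minimum possible |A + A| over all 8-element sets is 2·8 − 1 = 15 (so min K = 15/8), attained only by arithmetic progressions.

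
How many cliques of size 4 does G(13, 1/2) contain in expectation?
E[# K_4] = C(13, 4) · (1/2)^C(4, 2) = 715 / 2^6 = 11.171875

For each 4-subset S of vertices (there are C(13, 4) = 715 such S), let X_S = 1 if S induces a K_4 (all C(4, 2) = 6 edges present). Then P(X_S = 1) = (1/2)^6 = 1/64. By linearity of expectation, E[# K_4] = C(13, 4) · (1/2)^6 = 715 / 64 = 11.171875.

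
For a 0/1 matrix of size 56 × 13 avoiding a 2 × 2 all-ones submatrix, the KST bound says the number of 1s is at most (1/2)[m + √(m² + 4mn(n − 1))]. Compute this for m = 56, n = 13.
z(56, 13; 2, 2) ≤ (1/2)[56 + √(56² + 4·56·13·12)] = (1/2)[56 + √38080] = 125.5705

Kővári–Sós–Turán: let r_1, ..., r_56 be the row sums and z = Σ r_i the total number of 1s. Each pair of columns can share at most one row with both entries 1 (else a 2×2 all-ones block appears), so Σ_i C(r_i, 2) ≤ C(13, 2) = 78. By convexity Σ_i C(r_i, 2) ≥ 56·C(z/56, 2) = z(z − 56)/(2·56), giving z² − 56z − 56·13·12 ≤ 0 and hence z ≤ (1/2)[56 + √(3136 + 4·8736)] = (1/2)[56 + √38080] ≈ (1/2)(56 + 195.141) = 125.5705.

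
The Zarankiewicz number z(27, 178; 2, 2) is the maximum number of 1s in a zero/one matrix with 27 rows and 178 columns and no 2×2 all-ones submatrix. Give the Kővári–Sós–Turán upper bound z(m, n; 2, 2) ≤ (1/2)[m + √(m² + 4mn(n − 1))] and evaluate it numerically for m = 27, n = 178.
z(27, 178; 2, 2) ≤ (1/2)[27 + √(27² + 4·27·178·177)] = (1/2)[27 + √3403377] = 935.9122

Kővári–Sós–Turán: let r_1, ..., r_27 be the row sums and z = Σ r_i the total number of 1s. Each pair of columns can share at most one row with both entries 1 (else a 2×2 all-ones block appears), so Σ_i C(r_i, 2) ≤ C(178, 2) = 15753. By convexity Σ_i C(r_i, 2) ≥ 27·C(z/27, 2) = z(z − 27)/(2·27), giving z² − 27z − 27·178·177 ≤ 0 and hence z ≤ (1/2)[27 + √(729 + 4·850662)] = (1/2)[27 + √3403377] ≈ (1/2)(27 + 1844.8244) = 935.9122.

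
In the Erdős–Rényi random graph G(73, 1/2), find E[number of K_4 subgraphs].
E[# K_4] = C(73, 4) · (1/2)^C(4, 2) = 1088430 / 2^6 = 544215/32 = 17006.71875

For each 4-subset S of vertices (there are C(73, 4) = 1088430 such S), let X_S = 1 if S induces a K_4 (all C(4, 2) = 6 edges present). Then P(X_S = 1) = (1/2)^6 = 1/64. By linearity of expectation, E[# K_4] = C(73, 4) · (1/2)^6 = 1088430 / 64 = 544215/32 = 17006.71875.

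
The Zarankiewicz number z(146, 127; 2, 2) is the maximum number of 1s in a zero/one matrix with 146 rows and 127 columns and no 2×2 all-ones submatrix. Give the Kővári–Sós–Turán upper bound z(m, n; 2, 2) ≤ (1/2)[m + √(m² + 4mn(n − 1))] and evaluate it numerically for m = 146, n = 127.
z(146, 127; 2, 2) ≤ (1/2)[146 + √(146² + 4·146·127·126)] = (1/2)[146 + √9366484] = 1603.2356

Kővári–Sós–Turán: let r_1, ..., r_146 be the row sums and z = Σ r_i the total number of 1s. Each pair of columns can share at most one row with both entries 1 (else a 2×2 all-ones block appears), so Σ_i C(r_i, 2) ≤ C(127, 2) = 8001. By convexity Σ_i C(r_i, 2) ≥ 146·C(z/146, 2) = z(z − 146)/(2·146), giving z² − 146z − 146·127·126 ≤ 0 and hence z ≤ (1/2)[146 + √(21316 + 4·2336292)] = (1/2)[146 + √9366484] ≈ (1/2)(146 + 3060.4712) = 1603.2356.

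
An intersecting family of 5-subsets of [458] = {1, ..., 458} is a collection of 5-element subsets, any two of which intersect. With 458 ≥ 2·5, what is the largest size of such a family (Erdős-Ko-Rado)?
max |F| = C(457, 4) = 1793647310

The Erdős-Ko-Rado theorem states: for n ≥ 2k, an intersecting family of k-subsets of an n-element set has size at most C(n − 1, k − 1), with equality for 'star' families {A ⊆ [n] : |A| = k, i ∈ A} (fix an element i). For n = 458, k = 5: C(457, 4) = 1793647310.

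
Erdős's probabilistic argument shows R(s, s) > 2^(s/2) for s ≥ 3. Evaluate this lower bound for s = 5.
2^(5/2) = 5.6569; so R(5, 5) > 5.6569

Colour each edge of K_n uniformly at random with red/blue. The expected number of monochromatic K_5 is C(n, 5) · 2 · 2^(−C(5,2)). If C(n, 5) · 2^(1 − C(5,2)) < 1, then with positive probability no monochromatic K_5 exists, so R(5, 5) > n. The standard estimate C(n, 5) ≤ n^5/5! shows this inequality holds whenever n ≤ 2^(5/2) (since 5! · 2^(C(5,2) − 1) > 2^(5^2/2) ≥ n^5). Hence R(5, 5) > 2^(5/2) = 5.6569.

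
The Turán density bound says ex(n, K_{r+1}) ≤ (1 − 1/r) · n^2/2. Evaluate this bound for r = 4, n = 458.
Turán density bound = (3/4) · 458^2/2 = 157323/2 ≈ 78661.5

Turán's theorem: ex(n, K_{r+1}) is achieved by the complete r-partite Turán graph T(n, r) with parts as balanced as possible, and is at most (1 − 1/r) · n^2/2. For r = 4, n = 458: the density bound is (3/4) · 209764/2 = 157323/2 ≈ 78661.5. The integer-valued extremum is e(T(458, 4)) = 78661, which is strictly less than the density bound 157323/2 since 4 ∤ 458 (the parts of T(458, 4) cannot all be equal).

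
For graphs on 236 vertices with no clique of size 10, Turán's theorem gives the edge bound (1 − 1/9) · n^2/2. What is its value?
Turán density bound = (8/9) · 236^2/2 = 222784/9 ≈ 24753.7778

Turán's theorem: ex(n, K_{r+1}) is achieved by the complete r-partite Turán graph T(n, r) with parts as balanced as possible, and is at most (1 − 1/r) · n^2/2. For r = 9, n = 236: the density bound is (8/9) · 55696/2 = 222784/9 ≈ 24753.7778. The integer-valued extremum is e(T(236, 9)) = 24753, which is strictly less than the density bound 222784/9 since 9 ∤ 236 (the parts of T(236, 9) cannot all be equal).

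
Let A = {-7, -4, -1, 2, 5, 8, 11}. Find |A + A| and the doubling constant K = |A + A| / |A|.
K = |A + A| / |A| = 13/7

Enumerate A + A = {a + b : a, b ∈ A}. With |A| = 7, there are |A|^2 = 49 ordered sum pairs; collecting distinct values, A + A = {-14, -11, -8, -5, -2, 1, 4, 7, 10, 13, 16, 19, 22}, so |A + A| = 13. Thus K = 13/7. Here |A + A| = 2|A| − 1 = 13, the minimum possible — so K = 13/7 is minimal, which holds iff A is an arithmetic progression.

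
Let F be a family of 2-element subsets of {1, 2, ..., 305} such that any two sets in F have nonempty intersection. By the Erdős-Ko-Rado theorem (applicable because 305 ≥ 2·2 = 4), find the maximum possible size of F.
max |F| = C(304, 1) = 304

The Erdős-Ko-Rado theorem states: for n ≥ 2k, an intersecting family of k-subsets of an n-element set has size at most C(n − 1, k − 1), with equality for 'star' families {A ⊆ [n] : |A| = k, i ∈ A} (fix an element i). For n = 305, k = 2: C(304, 1) = 304.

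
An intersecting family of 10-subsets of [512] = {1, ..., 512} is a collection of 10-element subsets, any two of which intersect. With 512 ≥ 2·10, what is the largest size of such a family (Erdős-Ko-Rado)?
max |F| = C(511, 9) = 6098989894499557055

Erdős-Ko-Rado (1961): when n ≥ 2k, max |F| = C(n−1, k−1). The bound is attained by the star {A : i ∈ A} for any fixed i ∈ [n]. Here C(512−1, 10−1) = C(511, 9) = 6098989894499557055.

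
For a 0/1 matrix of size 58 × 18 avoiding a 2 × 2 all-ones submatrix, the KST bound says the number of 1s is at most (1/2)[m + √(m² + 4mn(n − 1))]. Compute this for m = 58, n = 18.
z(58, 18; 2, 2) ≤ (1/2)[58 + √(58² + 4·58·18·17)] = (1/2)[58 + √74356] = 165.3415

Kővári–Sós–Turán: let r_1, ..., r_58 be the row sums and z = Σ r_i the total number of 1s. Each pair of columns can share at most one row with both entries 1 (else a 2×2 all-ones block appears), so Σ_i C(r_i, 2) ≤ C(18, 2) = 153. By convexity Σ_i C(r_i, 2) ≥ 58·C(z/58, 2) = z(z − 58)/(2·58), giving z² − 58z − 58·18·17 ≤ 0 and hence z ≤ (1/2)[58 + √(3364 + 4·17748)] = (1/2)[58 + √74356] ≈ (1/2)(58 + 272.683) = 165.3415.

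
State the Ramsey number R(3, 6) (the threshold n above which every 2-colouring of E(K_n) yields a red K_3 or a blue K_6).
R(3, 6) = 18

Lower bound: an explicit 2-colouring of K_{17} (typically a Paley-type or other structured construction) avoids a red K_3 and a blue K_6, showing R(3, 6) > 17.
Upper bound: the simple Erdős–Szekeres recurrence only gives R(3, 6) ≤ 20; the tight bound R(3, 6) ≤ 18 requires a sharper case analysis (or computer search) of 2-colourings of K_{18}.
Hence R(3, 6) = 18.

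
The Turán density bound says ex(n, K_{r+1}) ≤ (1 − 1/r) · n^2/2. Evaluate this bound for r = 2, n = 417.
Turán density bound = (1/2) · 417^2/2 = 173889/4 ≈ 43472.25

Turán's theorem: ex(n, K_{r+1}) is achieved by the complete r-partite Turán graph T(n, r) with parts as balanced as possible, and is at most (1 − 1/r) · n^2/2. For r = 2, n = 417: the density bound is (1/2) · 173889/2 = 173889/4 ≈ 43472.25. The integer-valued extremum is e(T(417, 2)) = 43472, which is strictly less than the density bound 173889/4 since 2 ∤ 417 (the parts of T(417, 2) cannot all be equal).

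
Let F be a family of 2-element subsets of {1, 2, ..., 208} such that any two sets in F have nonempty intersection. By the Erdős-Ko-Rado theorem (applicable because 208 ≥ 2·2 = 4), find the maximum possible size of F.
max |F| = C(207, 1) = 207

The Erdős-Ko-Rado theorem states: for n ≥ 2k, an intersecting family of k-subsets of an n-element set has size at most C(n − 1, k − 1), with equality for 'star' families {A ⊆ [n] : |A| = k, i ∈ A} (fix an element i). For n = 208, k = 2: C(207, 1) = 207.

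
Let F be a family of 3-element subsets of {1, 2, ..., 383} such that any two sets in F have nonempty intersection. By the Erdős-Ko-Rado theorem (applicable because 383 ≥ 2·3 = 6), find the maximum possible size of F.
max |F| = C(382, 2) = 72771

Erdős-Ko-Rado (1961): when n ≥ 2k, max |F| = C(n−1, k−1). The bound is attained by the star {A : i ∈ A} for any fixed i ∈ [n]. Here C(383−1, 3−1) = C(382, 2) = 72771.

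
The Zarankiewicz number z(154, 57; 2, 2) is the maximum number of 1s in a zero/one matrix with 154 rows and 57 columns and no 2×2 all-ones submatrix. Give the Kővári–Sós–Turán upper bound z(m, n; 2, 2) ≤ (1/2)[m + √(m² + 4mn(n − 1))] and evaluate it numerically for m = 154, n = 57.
z(154, 57; 2, 2) ≤ (1/2)[154 + √(154² + 4·154·57·56)] = (1/2)[154 + √1989988] = 782.3347

Kővári–Sós–Turán: let r_1, ..., r_154 be the row sums and z = Σ r_i the total number of 1s. Each pair of columns can share at most one row with both entries 1 (else a 2×2 all-ones block appears), so Σ_i C(r_i, 2) ≤ C(57, 2) = 1596. By convexity Σ_i C(r_i, 2) ≥ 154·C(z/154, 2) = z(z − 154)/(2·154), giving z² − 154z − 154·57·56 ≤ 0 and hence z ≤ (1/2)[154 + √(23716 + 4·491568)] = (1/2)[154 + √1989988] ≈ (1/2)(154 + 1410.6693) = 782.3347.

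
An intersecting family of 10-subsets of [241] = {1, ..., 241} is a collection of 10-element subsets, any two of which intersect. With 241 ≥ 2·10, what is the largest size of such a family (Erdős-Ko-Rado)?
max |F| = C(240, 9) = 6254765635348880

The Erdős-Ko-Rado theorem states: for n ≥ 2k, an intersecting family of k-subsets of an n-element set has size at most C(n − 1, k − 1), with equality for 'star' families {A ⊆ [n] : |A| = k, i ∈ A} (fix an element i). For n = 241, k = 10: C(240, 9) = 6254765635348880.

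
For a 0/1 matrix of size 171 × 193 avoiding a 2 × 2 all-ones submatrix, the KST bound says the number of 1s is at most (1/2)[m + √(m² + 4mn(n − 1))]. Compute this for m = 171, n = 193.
z(171, 193; 2, 2) ≤ (1/2)[171 + √(171² + 4·171·193·192)] = (1/2)[171 + √25375545] = 2604.2073

Kővári–Sós–Turán: let r_1, ..., r_171 be the row sums and z = Σ r_i the total number of 1s. Each pair of columns can share at most one row with both entries 1 (else a 2×2 all-ones block appears), so Σ_i C(r_i, 2) ≤ C(193, 2) = 18528. By convexity Σ_i C(r_i, 2) ≥ 171·C(z/171, 2) = z(z − 171)/(2·171), giving z² − 171z − 171·193·192 ≤ 0 and hence z ≤ (1/2)[171 + √(29241 + 4·6336576)] = (1/2)[171 + √25375545] ≈ (1/2)(171 + 5037.4145) = 2604.2073.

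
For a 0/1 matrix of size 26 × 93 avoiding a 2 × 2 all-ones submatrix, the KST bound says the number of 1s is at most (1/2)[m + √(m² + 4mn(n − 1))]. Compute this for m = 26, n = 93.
z(26, 93; 2, 2) ≤ (1/2)[26 + √(26² + 4·26·93·92)] = (1/2)[26 + √890500] = 484.8315

Kővári–Sós–Turán: let r_1, ..., r_26 be the row sums and z = Σ r_i the total number of 1s. Each pair of columns can share at most one row with both entries 1 (else a 2×2 all-ones block appears), so Σ_i C(r_i, 2) ≤ C(93, 2) = 4278. By convexity Σ_i C(r_i, 2) ≥ 26·C(z/26, 2) = z(z − 26)/(2·26), giving z² − 26z − 26·93·92 ≤ 0 and hence z ≤ (1/2)[26 + √(676 + 4·222456)] = (1/2)[26 + √890500] ≈ (1/2)(26 + 943.6631) = 484.8315.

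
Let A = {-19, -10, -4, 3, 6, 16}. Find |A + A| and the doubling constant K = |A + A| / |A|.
K = |A + A| / |A| = 19/6

Enumerate A + A = {a + b : a, b ∈ A}. With |A| = 6, there are |A|^2 = 36 ordered sum pairs; collecting distinct values, A + A = {-38, -29, -23, -20, -16, -14, -13, -8, -7, -4, -3, -1, 2, 6, 9, 12, 19, 22, 32}, so |A + A| = 19. Thus K = 19/6. For comparison, the minimum possible |A + A| over all 6-element sets is 2·6 − 1 = 11 (so min K = 11/6), attained only by arithmetic progressions.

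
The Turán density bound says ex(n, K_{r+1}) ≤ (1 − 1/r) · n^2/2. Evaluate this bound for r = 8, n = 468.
Turán density bound = (7/8) · 468^2/2 = 95823

Turán's theorem: ex(n, K_{r+1}) is achieved by the complete r-partite Turán graph T(n, r) with parts as balanced as possible, and is at most (1 − 1/r) · n^2/2. For r = 8, n = 468: the density bound is (7/8) · 219024/2 = 95823. The integer-valued extremum is e(T(468, 8)) = 95822, which is strictly less than the density bound 95823 since 8 ∤ 468 (the parts of T(468, 8) cannot all be equal).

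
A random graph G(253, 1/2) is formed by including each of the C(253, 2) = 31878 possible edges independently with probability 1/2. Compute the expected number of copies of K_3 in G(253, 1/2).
E[# K_3] = C(253, 3) · (1/2)^C(3, 2) = 2667126 / 2^3 = 1333563/4 = 333390.75

For each 3-subset S of vertices (there are C(253, 3) = 2667126 such S), let X_S = 1 if S induces a K_3 (all C(3, 2) = 3 edges present). Then P(X_S = 1) = (1/2)^3 = 1/8. By linearity of expectation, E[# K_3] = C(253, 3) · (1/2)^3 = 2667126 / 8 = 1333563/4 = 333390.75.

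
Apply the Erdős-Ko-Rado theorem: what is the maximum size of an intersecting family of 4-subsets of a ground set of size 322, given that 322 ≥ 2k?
max |F| = C(321, 3) = 5461280

The Erdős-Ko-Rado theorem states: for n ≥ 2k, an intersecting family of k-subsets of an n-element set has size at most C(n − 1, k − 1), with equality for 'star' families {A ⊆ [n] : |A| = k, i ∈ A} (fix an element i). For n = 322, k = 4: C(321, 3) = 5461280.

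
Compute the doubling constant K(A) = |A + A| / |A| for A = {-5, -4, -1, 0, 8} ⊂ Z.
K = |A + A| / |A| = 14/5

Enumerate A + A = {a + b : a, b ∈ A}. With |A| = 5, there are |A|^2 = 25 ordered sum pairs; collecting distinct values, A + A = {-10, -9, -8, -6, -5, -4, -2, -1, 0, 3, 4, 7, 8, 16}, so |A + A| = 14. Thus K = 14/5. For comparison, the minimum possible |A + A| over all 5-element sets is 2·5 − 1 = 9 (so min K = 9/5), attained only by arithmetic progressions.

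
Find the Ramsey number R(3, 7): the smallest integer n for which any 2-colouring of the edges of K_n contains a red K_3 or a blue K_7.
R(3, 7) = 23

Lower bound: an explicit 2-colouring of K_{22} (typically a Paley-type or other structured construction) avoids a red K_3 and a blue K_7, showing R(3, 7) > 22.
Upper bound: the simple Erdős–Szekeres recurrence only gives R(3, 7) ≤ 25; the tight bound R(3, 7) ≤ 23 requires a sharper case analysis (or computer search) of 2-colourings of K_{23}.
Hence R(3, 7) = 23.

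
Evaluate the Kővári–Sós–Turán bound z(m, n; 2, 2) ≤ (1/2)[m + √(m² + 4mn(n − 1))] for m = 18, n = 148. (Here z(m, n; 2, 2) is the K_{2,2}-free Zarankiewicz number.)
z(18, 148; 2, 2) ≤ (1/2)[18 + √(18² + 4·18·148·147)] = (1/2)[18 + √1566756] = 634.8506

Kővári–Sós–Turán: let r_1, ..., r_18 be the row sums and z = Σ r_i the total number of 1s. Each pair of columns can share at most one row with both entries 1 (else a 2×2 all-ones block appears), so Σ_i C(r_i, 2) ≤ C(148, 2) = 10878. By convexity Σ_i C(r_i, 2) ≥ 18·C(z/18, 2) = z(z − 18)/(2·18), giving z² − 18z − 18·148·147 ≤ 0 and hence z ≤ (1/2)[18 + √(324 + 4·391608)] = (1/2)[18 + √1566756] ≈ (1/2)(18 + 1251.7012) = 634.8506.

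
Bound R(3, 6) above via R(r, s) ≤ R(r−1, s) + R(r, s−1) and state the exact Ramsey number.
R(3, 6) ≤ R(2, 6) + R(3, 5) = 6 + 14 = 20; exact value R(3, 6) = 18.

The Erdős–Szekeres recurrence R(r, s) ≤ R(r−1, s) + R(r, s−1) applied to (r, s) = (3, 6) gives
  R(3, 6) ≤ R(2, 6) + R(3, 5) = 6 + 14 = 20.
(Recall R(2, k) = k and R is symmetric.) The recurrence is not tight here (it gives 20, but the exact value is R(3, 6) = 18); the tight upper bound requires a sharper argument than the simple recurrence, combined with a lower-bound construction on K_{17}.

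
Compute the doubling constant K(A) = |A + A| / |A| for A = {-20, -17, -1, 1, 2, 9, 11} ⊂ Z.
K = |A + A| / |A| = 26/7

Enumerate A + A = {a + b : a, b ∈ A}. With |A| = 7, there are |A|^2 = 49 ordered sum pairs; collecting distinct values, A + A = {-40, -37, -34, -21, -19, -18, -16, -15, -11, -9, -8, -6, -2, 0, 1, 2, 3, 4, 8, 10, 11, 12, 13, 18, 20, 22}, so |A + A| = 26. Thus K = 26/7. For comparison, the minimum possible |A + A| over all 7-element sets is 2·7 − 1 = 13 (so min K = 13/7), attained only by arithmetic progressions.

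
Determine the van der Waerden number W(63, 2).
W(63, 2) = 63 + 1 = 64

A 2-term AP is any pair of integers, so a monochromatic 2-AP exists iff some colour is used at least twice. With 63 colours, the colouring i ↦ i on {1, ..., 63} uses each colour once, avoiding any monochromatic pair, so W(63, 2) > 63. For {1, ..., 64}, pigeonhole forces two integers of the same colour, which form a monochromatic 2-AP. Hence W(63, 2) = 64.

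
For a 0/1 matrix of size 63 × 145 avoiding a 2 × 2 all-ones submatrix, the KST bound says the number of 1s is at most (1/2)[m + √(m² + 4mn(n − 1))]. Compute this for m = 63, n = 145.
z(63, 145; 2, 2) ≤ (1/2)[63 + √(63² + 4·63·145·144)] = (1/2)[63 + √5265729] = 1178.8588

Kővári–Sós–Turán: let r_1, ..., r_63 be the row sums and z = Σ r_i the total number of 1s. Each pair of columns can share at most one row with both entries 1 (else a 2×2 all-ones block appears), so Σ_i C(r_i, 2) ≤ C(145, 2) = 10440. By convexity Σ_i C(r_i, 2) ≥ 63·C(z/63, 2) = z(z − 63)/(2·63), giving z² − 63z − 63·145·144 ≤ 0 and hence z ≤ (1/2)[63 + √(3969 + 4·1315440)] = (1/2)[63 + √5265729] ≈ (1/2)(63 + 2294.7176) = 1178.8588.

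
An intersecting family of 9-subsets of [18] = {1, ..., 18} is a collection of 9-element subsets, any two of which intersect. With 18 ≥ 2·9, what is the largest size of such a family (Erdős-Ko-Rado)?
max |F| = C(17, 8) = 24310

Erdős-Ko-Rado (1961): when n ≥ 2k, max |F| = C(n−1, k−1). The bound is attained by the star {A : i ∈ A} for any fixed i ∈ [n]. Here C(18−1, 9−1) = C(17, 8) = 24310.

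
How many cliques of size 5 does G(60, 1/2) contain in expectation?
E[# K_5] = C(60, 5) · (1/2)^C(5, 2) = 5461512 / 2^10 = 682689/128 = 5333.5078125

For each 5-subset S of vertices (there are C(60, 5) = 5461512 such S), let X_S = 1 if S induces a K_5 (all C(5, 2) = 10 edges present). Then P(X_S = 1) = (1/2)^10 = 1/1024. By linearity of expectation, E[# K_5] = C(60, 5) · (1/2)^10 = 5461512 / 1024 = 682689/128 = 5333.5078125.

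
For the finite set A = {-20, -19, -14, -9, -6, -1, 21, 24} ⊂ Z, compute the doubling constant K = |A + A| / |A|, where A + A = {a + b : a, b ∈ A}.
K = |A + A| / |A| = 32/8 = 4

Enumerate A + A = {a + b : a, b ∈ A}. With |A| = 8, there are |A|^2 = 64 ordered sum pairs; collecting distinct values, A + A = {-40, -39, -38, -34, -33, -29, -28, -26, -25, -23, -21, -20, -18, -15, -12, -10, -7, -2, 1, 2, 4, 5, 7, 10, 12, 15, 18, 20, 23, 42, 45, 48}, so |A + A| = 32. Thus K = 32/8 = 4. For comparison, the minimum possible |A + A| over all 8-element sets is 2·8 − 1 = 15 (so min K = 15/8), attained only by arithmetic progressions.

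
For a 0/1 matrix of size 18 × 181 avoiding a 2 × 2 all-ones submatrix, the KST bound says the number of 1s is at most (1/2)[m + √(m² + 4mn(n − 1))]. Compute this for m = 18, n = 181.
z(18, 181; 2, 2) ≤ (1/2)[18 + √(18² + 4·18·181·180)] = (1/2)[18 + √2346084] = 774.8466

Kővári–Sós–Turán: let r_1, ..., r_18 be the row sums and z = Σ r_i the total number of 1s. Each pair of columns can share at most one row with both entries 1 (else a 2×2 all-ones block appears), so Σ_i C(r_i, 2) ≤ C(181, 2) = 16290. By convexity Σ_i C(r_i, 2) ≥ 18·C(z/18, 2) = z(z − 18)/(2·18), giving z² − 18z − 18·181·180 ≤ 0 and hence z ≤ (1/2)[18 + √(324 + 4·586440)] = (1/2)[18 + √2346084] ≈ (1/2)(18 + 1531.6932) = 774.8466.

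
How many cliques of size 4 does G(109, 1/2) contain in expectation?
E[# K_4] = C(109, 4) · (1/2)^C(4, 2) = 5563251 / 2^6 = 86925.796875

For each 4-subset S of vertices (there are C(109, 4) = 5563251 such S), let X_S = 1 if S induces a K_4 (all C(4, 2) = 6 edges present). Then P(X_S = 1) = (1/2)^6 = 1/64. By linearity of expectation, E[# K_4] = C(109, 4) · (1/2)^6 = 5563251 / 64 = 86925.796875.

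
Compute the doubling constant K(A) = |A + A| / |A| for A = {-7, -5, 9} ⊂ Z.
K = |A + A| / |A| = 6/3 = 2

Enumerate A + A = {a + b : a, b ∈ A}. With |A| = 3, there are |A|^2 = 9 ordered sum pairs; collecting distinct values, A + A = {-14, -12, -10, 2, 4, 18}, so |A + A| = 6. Thus K = 6/3 = 2. For comparison, the minimum possible |A + A| over all 3-element sets is 2·3 − 1 = 5 (so min K = 5/3), attained only by arithmetic progressions.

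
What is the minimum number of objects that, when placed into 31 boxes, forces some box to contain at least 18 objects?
n = (18 − 1)·31 + 1 = 528

By the generalised pigeonhole principle, to guarantee some box contains ≥ r objects we need more than (r − 1) · k objects total. Threshold: n = (r − 1) · k + 1. With r = 18 and k = 31: n = 17 · 31 + 1 = 527 + 1 = 528. For n = 527 = 17 · 31, we can put exactly 17 objects in every box, avoiding 18 in any single one — so 528 is tight.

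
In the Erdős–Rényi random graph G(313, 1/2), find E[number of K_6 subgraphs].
E[# K_6] = C(313, 6) · (1/2)^C(6, 2) = 1244508060796 / 2^15 = 311127015199/8192 ≈ 37979371.972534

For each 6-subset S of vertices (there are C(313, 6) = 1244508060796 such S), let X_S = 1 if S induces a K_6 (all C(6, 2) = 15 edges present). Then P(X_S = 1) = (1/2)^15 = 1/32768. By linearity of expectation, E[# K_6] = C(313, 6) · (1/2)^15 = 1244508060796 / 32768 = 311127015199/8192 ≈ 37979371.972534.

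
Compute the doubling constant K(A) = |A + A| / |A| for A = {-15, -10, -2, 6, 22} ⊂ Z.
K = |A + A| / |A| = 13/5

Enumerate A + A = {a + b : a, b ∈ A}. With |A| = 5, there are |A|^2 = 25 ordered sum pairs; collecting distinct values, A + A = {-30, -25, -20, -17, -12, -9, -4, 4, 7, 12, 20, 28, 44}, so |A + A| = 13. Thus K = 13/5. For comparison, the minimum possible |A + A| over all 5-element sets is 2·5 − 1 = 9 (so min K = 9/5), attained only by arithmetic progressions.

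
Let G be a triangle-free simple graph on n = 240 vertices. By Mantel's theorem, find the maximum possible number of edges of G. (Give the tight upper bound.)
ex(240, K_3) = ⌊240^2/4⌋ = 14400

Mantel (1907): a triangle-free graph on n vertices has at most ⌊n^2/4⌋ edges, with equality for the complete bipartite graph K_{⌊n/2⌋, ⌈n/2⌉}. For n = 240: ⌊240^2/4⌋ = ⌊57600/4⌋ = 14400. The extremal graph is K_{120, 120}, which has 120·120 = 14400 edges.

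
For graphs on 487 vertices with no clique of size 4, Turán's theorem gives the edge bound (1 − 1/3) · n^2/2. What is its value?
Turán density bound = (2/3) · 487^2/2 = 237169/3 ≈ 79056.3333

Turán's theorem: ex(n, K_{r+1}) is achieved by the complete r-partite Turán graph T(n, r) with parts as balanced as possible, and is at most (1 − 1/r) · n^2/2. For r = 3, n = 487: the density bound is (2/3) · 237169/2 = 237169/3 ≈ 79056.3333. The integer-valued extremum is e(T(487, 3)) = 79056, which is strictly less than the density bound 237169/3 since 3 ∤ 487 (the parts of T(487, 3) cannot all be equal).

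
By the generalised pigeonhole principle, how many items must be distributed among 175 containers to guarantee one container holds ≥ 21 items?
n = (21 − 1)·175 + 1 = 3501

By the generalised pigeonhole principle, to guarantee some box contains ≥ r objects we need more than (r − 1) · k objects total. Threshold: n = (r − 1) · k + 1. With r = 21 and k = 175: n = 20 · 175 + 1 = 3500 + 1 = 3501. For n = 3500 = 20 · 175, we can put exactly 20 objects in every box, avoiding 21 in any single one — so 3501 is tight.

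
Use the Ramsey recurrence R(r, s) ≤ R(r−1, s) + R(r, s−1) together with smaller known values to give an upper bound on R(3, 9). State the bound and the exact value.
R(3, 9) ≤ R(2, 9) + R(3, 8) = 9 + 28 = 37; exact value R(3, 9) = 36.

The Erdős–Szekeres recurrence R(r, s) ≤ R(r−1, s) + R(r, s−1) applied to (r, s) = (3, 9) gives
  R(3, 9) ≤ R(2, 9) + R(3, 8) = 9 + 28 = 37.
(Recall R(2, k) = k and R is symmetric.) The recurrence is not tight here (it gives 37, but the exact value is R(3, 9) = 36); the tight upper bound requires a sharper argument than the simple recurrence, combined with a lower-bound construction on K_{35}.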